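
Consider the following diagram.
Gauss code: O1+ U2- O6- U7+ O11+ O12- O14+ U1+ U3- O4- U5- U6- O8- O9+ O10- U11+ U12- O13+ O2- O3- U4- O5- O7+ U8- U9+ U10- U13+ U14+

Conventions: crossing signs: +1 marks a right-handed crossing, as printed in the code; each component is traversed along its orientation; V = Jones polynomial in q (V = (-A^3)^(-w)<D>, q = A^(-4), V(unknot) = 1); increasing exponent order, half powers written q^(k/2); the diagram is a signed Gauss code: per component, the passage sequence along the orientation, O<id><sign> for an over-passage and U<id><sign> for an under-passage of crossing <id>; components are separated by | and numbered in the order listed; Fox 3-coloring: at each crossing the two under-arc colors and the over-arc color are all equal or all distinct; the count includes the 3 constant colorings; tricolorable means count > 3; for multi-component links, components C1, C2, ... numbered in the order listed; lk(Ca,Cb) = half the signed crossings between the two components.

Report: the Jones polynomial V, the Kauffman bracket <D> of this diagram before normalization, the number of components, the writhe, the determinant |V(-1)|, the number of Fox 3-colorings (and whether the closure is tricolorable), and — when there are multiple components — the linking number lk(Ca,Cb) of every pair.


V(q) = -q^-5 + q^-4 - q^-3 + 2q^-2 - q^-1 + 2 - q
bracket: -A^-10 + 2A^-6 - A^-2 + 2A^2 - A^6 + A^10 - A^14, w = -2
1 component, writhe -2, over 14 crossings
det 9, colorings 9 of 3^14 — tricolorable
observation: w = -2 shifts under R1 moves; the (-A^3)^(2) factor cancels that in V


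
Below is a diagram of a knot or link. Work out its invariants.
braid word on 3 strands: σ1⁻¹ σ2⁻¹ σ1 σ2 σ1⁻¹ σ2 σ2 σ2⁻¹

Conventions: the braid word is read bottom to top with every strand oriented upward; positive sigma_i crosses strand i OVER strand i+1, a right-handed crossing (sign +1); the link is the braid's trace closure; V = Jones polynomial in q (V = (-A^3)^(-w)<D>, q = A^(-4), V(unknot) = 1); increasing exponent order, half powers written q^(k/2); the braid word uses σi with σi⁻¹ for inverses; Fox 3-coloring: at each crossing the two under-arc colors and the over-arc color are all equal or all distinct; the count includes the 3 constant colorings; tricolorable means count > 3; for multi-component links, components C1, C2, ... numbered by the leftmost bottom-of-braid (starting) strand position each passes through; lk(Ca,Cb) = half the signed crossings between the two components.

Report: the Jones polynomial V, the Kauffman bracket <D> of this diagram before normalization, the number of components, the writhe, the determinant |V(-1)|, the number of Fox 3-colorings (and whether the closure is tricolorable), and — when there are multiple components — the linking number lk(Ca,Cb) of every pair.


V(q) = q^-2 + 2 + q^2
bracket: A^-8 + 2 + A^8, w = 0
3 components, writhe 0, over 8 crossings
lk(C1,C2) = 0
linking number lk(C1,C3) = -1
lk(C2,C3): +1
det 4, colorings 3 of 3^8 — not tricolorable
observation: the word shrinks to σ1⁻¹ σ2⁻¹ σ1 σ2 σ1⁻¹ σ2 after cancelling


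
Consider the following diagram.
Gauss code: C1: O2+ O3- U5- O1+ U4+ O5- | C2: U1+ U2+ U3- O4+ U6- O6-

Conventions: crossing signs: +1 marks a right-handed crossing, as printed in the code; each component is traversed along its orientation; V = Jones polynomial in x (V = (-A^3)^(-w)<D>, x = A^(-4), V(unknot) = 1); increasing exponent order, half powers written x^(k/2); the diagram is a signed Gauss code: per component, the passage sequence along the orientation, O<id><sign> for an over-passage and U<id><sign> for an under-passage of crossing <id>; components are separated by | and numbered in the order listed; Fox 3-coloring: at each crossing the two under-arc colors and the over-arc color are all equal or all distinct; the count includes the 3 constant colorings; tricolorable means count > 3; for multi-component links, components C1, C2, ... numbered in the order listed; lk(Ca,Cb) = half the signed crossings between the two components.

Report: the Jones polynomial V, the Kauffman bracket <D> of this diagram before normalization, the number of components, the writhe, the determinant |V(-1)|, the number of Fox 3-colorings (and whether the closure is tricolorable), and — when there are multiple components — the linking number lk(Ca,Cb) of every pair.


V = -x^(1/2) - x^(5/2)
<D> = -A^-10 - A^-2 (w = 0)
2 components over 6 crossings, w = 0
lk(C1,C2): +1
3 Fox colorings among 3^6, |V(-1)| = 2: not tricolorable
why: det 2 = |V(-1)|; not divisible by 3, so not tricolorable


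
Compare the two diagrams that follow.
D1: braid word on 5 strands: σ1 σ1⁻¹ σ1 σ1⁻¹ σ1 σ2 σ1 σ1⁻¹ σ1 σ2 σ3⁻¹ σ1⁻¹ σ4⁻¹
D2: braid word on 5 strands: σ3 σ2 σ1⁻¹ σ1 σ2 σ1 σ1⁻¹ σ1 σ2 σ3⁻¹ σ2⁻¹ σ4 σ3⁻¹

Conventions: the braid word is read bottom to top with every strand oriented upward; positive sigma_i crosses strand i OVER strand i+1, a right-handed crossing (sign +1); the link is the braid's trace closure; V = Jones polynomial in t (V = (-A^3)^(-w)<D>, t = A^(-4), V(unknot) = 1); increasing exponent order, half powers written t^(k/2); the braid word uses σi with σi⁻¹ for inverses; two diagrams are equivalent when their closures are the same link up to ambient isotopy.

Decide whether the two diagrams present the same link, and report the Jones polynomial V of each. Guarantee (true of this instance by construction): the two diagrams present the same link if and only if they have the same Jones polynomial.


same link: yes
V(D1) = -t^(1/2) - t^(5/2)  [13 crossings, <D> = A^-7 + A, w = +1]
V(D2) = -t^(1/2) - t^(5/2)  [13 crossings, <D> = A^-1 + A^7, w = +3]
insight: all 2 diagrams share one V(t), hence one class


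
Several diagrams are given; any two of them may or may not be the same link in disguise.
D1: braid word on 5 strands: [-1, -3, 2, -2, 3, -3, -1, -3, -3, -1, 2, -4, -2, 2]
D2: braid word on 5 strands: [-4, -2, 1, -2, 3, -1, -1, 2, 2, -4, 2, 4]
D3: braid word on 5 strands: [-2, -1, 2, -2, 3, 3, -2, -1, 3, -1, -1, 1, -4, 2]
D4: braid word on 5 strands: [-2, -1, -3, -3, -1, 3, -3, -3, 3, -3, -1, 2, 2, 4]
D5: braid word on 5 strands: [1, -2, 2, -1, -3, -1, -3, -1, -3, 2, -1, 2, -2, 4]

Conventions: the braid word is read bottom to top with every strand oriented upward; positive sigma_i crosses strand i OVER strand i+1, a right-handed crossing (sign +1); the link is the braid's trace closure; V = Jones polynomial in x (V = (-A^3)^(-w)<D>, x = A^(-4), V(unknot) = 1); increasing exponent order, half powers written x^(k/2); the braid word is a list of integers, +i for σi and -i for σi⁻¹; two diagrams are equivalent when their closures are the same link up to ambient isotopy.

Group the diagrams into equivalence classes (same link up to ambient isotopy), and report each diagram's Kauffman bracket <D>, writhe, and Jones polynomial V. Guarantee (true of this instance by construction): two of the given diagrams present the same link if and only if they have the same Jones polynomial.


grouping into links: {D1, D4, D5} | {D2} | {D3}
V(D1) = x^-8 - 2x^-7 + x^-6 - 2x^-5 + 2x^-4 + x^-2  (w -6, c 14, <D> = A^-10 + 2A^-2 - 2A^2 + A^6 - 2A^10 + A^14)
V(D2) = x^-2 - x^-1 + 1 - x + x^2  [12 crossings, <D> = A^-8 - A^-4 + 1 - A^4 + A^8, w = 0]
D3 (bracket -A^-18 + A^-14 - A^-10 + 3A^-6 - A^-2 + A^2 - A^6; 14 crossings at w = -2): V = -x^-3 + x^-2 - x^-1 + 3 - x + x^2 - x^3
V(D4) = x^-8 - 2x^-7 + x^-6 - 2x^-5 + 2x^-4 + x^-2  [14 crossings, <D> = A^-4 + 2A^4 - 2A^8 + A^12 - 2A^16 + A^20, w = -4]
V(D5) = x^-8 - 2x^-7 + x^-6 - 2x^-5 + 2x^-4 + x^-2  [14 crossings, <D> = A^-4 + 2A^4 - 2A^8 + A^12 - 2A^16 + A^20, w = -4]
key observation: V(x) takes 3 values over 5 diagrams, fixing the grouping


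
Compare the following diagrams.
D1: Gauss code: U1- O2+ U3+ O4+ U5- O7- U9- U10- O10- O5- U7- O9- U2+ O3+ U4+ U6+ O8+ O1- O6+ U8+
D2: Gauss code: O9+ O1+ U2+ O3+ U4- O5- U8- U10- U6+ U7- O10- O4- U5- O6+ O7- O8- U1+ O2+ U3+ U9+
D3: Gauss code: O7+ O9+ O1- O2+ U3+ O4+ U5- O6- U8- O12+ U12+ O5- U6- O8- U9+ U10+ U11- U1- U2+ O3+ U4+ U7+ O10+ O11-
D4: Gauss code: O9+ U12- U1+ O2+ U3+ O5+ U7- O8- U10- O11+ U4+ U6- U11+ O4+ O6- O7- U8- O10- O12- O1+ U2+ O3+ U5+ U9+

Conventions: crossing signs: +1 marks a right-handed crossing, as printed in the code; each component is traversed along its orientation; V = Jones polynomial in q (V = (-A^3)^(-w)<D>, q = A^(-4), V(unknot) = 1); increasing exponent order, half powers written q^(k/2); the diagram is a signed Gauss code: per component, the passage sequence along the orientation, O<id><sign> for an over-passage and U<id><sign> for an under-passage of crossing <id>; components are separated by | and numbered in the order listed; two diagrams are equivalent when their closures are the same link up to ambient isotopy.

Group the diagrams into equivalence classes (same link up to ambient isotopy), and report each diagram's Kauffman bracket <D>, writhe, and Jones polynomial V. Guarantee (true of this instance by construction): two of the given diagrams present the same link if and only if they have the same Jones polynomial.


grouping into links: {D1, D2, D3, D4}
V(D1) = -q^-3 + q^-2 - q^-1 + 3 - q + q^2 - q^3  (w 0, c 10, <D> = -A^-12 + A^-8 - A^-4 + 3 - A^4 + A^8 - A^12)
D2 (bracket -A^-12 + A^-8 - A^-4 + 3 - A^4 + A^8 - A^12; 10 crossings at w = 0): V = -q^-3 + q^-2 - q^-1 + 3 - q + q^2 - q^3
V(D3) = -q^-3 + q^-2 - q^-1 + 3 - q + q^2 - q^3  (w +2, c 12, <D> = -A^-6 + A^-2 - A^2 + 3A^6 - A^10 + A^14 - A^18)
V(D4) = -q^-3 + q^-2 - q^-1 + 3 - q + q^2 - q^3  (w +2, c 12, <D> = -A^-6 + A^-2 - A^2 + 3A^6 - A^10 + A^14 - A^18)
why: one V(q) for all 4 diagrams — one class (guaranteed)


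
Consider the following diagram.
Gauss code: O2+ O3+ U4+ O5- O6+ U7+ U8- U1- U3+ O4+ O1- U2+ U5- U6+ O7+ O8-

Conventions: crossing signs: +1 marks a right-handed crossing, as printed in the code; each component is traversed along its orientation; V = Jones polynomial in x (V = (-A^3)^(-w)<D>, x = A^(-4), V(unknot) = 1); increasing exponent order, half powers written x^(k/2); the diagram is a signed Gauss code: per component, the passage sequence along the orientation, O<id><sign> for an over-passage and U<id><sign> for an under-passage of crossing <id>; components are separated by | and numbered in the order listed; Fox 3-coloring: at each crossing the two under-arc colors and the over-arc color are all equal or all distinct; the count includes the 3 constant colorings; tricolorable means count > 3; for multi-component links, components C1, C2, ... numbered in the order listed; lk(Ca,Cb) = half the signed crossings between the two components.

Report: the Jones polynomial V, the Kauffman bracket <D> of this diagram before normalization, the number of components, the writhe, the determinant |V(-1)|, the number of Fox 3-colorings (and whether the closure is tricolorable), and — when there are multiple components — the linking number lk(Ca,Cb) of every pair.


V = 1
<D> = A^6 (w = +2)
1 component over 8 crossings, w = +2
3 Fox colorings among 3^8, |V(-1)| = 1: not tricolorable
why: w = +2 (over 8 crossings) is diagram-only; (-A^3)^(-2) removes it from V


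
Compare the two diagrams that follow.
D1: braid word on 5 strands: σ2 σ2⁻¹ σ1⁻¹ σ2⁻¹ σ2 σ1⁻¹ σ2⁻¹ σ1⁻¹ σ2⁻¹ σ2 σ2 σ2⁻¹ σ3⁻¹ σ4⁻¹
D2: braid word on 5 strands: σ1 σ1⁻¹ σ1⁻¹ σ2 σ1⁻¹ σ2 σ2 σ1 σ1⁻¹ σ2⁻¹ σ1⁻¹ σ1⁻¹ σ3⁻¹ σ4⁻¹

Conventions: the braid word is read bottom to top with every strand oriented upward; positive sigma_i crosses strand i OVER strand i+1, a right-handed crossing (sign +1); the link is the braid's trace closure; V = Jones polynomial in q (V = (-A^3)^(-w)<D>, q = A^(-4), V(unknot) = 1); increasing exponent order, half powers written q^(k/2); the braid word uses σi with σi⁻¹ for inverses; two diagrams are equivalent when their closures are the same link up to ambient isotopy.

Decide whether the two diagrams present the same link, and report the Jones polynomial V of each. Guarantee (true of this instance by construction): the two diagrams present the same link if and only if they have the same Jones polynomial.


equivalent: no
V(D1) = -q^-4 + q^-3 + q^-1  (w -6, c 14, <D> = A^-14 + A^-6 - A^-2)
V(D2) = q^-5 - 2q^-4 + 2q^-3 - 2q^-2 + 2q^-1 - 1 + q  [14 crossings, <D> = A^-16 - A^-12 + 2A^-8 - 2A^-4 + 2 - 2A^4 + A^8, w = -4]
key observation: V(q) takes 2 values over 2 diagrams, fixing the grouping


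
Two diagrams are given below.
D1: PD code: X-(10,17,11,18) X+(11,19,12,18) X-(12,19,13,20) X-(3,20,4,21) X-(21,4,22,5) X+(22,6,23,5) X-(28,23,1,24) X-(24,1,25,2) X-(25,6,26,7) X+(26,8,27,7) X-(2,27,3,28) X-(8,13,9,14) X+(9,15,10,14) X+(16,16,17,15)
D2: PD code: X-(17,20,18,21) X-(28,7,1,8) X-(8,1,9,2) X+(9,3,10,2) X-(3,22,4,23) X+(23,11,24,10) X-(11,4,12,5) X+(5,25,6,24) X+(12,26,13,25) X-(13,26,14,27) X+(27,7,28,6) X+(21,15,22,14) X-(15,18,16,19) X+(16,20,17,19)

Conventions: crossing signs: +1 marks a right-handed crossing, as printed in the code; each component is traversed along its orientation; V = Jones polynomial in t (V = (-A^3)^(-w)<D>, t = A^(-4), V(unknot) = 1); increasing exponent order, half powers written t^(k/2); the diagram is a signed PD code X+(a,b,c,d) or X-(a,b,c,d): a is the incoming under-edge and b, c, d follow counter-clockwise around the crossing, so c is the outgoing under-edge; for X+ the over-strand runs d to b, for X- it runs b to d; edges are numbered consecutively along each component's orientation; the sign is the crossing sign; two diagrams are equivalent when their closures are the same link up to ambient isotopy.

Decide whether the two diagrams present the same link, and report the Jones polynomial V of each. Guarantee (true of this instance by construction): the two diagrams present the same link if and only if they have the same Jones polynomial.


equivalent: no
V(D1) = -t^-4 + t^-3 + t^-1  (w -4, c 14, <D> = A^-8 + 1 - A^4)
V(D2) = t^-2 - t^-1 + 1 - t + t^2  [14 crossings, <D> = A^-8 - A^-4 + 1 - A^4 + A^8, w = 0]
key observation: 2 classes among 2 diagrams; unequal V(t) rules out equality


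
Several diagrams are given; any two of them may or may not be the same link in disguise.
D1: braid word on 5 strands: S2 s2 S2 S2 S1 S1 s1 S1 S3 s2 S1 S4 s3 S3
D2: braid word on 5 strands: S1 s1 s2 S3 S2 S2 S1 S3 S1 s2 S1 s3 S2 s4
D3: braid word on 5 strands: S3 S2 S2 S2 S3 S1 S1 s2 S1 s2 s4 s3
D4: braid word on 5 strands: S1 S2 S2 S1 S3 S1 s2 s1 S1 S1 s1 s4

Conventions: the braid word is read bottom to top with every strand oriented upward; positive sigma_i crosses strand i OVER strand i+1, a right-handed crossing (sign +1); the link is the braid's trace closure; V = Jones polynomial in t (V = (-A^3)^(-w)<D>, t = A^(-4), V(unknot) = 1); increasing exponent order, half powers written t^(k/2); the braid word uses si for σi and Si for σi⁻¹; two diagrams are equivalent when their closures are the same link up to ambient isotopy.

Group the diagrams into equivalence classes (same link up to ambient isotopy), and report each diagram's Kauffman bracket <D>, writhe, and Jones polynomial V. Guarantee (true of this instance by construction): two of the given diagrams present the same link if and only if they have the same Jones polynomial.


classes: {D1, D2, D3, D4}
V(D1) = -t^-6 + t^-5 - t^-4 + 2t^-3 - t^-2 + t^-1  [14 crossings, <D> = A^-14 - A^-10 + 2A^-6 - A^-2 + A^2 - A^6, w = -6]
V(D2) = -t^-6 + t^-5 - t^-4 + 2t^-3 - t^-2 + t^-1  [14 crossings, <D> = A^-8 - A^-4 + 2 - A^4 + A^8 - A^12, w = -4]
V(D3) = -t^-6 + t^-5 - t^-4 + 2t^-3 - t^-2 + t^-1  [12 crossings, <D> = A^-8 - A^-4 + 2 - A^4 + A^8 - A^12, w = -4]
V(D4) = -t^-6 + t^-5 - t^-4 + 2t^-3 - t^-2 + t^-1  (w -4, c 12, <D> = A^-8 - A^-4 + 2 - A^4 + A^8 - A^12)
note: one V(t) for all 4 diagrams — one class (guaranteed)


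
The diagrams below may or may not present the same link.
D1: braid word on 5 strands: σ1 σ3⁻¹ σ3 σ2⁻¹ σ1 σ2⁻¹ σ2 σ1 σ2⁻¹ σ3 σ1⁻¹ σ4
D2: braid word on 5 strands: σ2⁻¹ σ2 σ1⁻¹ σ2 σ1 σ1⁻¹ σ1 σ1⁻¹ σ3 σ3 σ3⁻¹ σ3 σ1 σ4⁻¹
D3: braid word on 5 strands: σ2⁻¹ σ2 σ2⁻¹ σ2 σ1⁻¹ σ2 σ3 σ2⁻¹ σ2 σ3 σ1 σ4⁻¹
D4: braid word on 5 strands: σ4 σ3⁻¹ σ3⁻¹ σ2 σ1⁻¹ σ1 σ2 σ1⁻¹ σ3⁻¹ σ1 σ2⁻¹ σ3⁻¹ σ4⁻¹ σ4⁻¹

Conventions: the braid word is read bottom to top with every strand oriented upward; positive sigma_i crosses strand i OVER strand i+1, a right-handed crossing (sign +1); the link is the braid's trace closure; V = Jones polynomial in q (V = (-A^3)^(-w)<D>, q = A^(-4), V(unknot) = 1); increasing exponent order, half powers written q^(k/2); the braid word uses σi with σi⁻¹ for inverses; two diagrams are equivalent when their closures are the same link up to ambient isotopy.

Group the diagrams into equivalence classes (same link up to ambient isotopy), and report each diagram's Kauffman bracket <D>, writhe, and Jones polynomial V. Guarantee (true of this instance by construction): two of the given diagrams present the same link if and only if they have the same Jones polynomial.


equivalence classes: {D1} | {D2, D3} | {D4}
D1 (bracket A^-2 + 2A^6 + A^14; 12 crossings at w = +2): V = q^-2 + 2 + q^2
D2 (bracket A^-6 + A^-2 + A^2 + A^6; 14 crossings at w = +2): V = 1 + q + q^2 + q^3
V(D3) = 1 + q + q^2 + q^3  (w +2, c 12, <D> = A^-6 + A^-2 + A^2 + A^6)
D4 (bracket A^-12 + A^-8 + A^-4 + 1; 14 crossings at w = -4): V = q^-3 + q^-2 + q^-1 + 1
observation: 3 classes among 4 diagrams; unequal V(q) rules out equality


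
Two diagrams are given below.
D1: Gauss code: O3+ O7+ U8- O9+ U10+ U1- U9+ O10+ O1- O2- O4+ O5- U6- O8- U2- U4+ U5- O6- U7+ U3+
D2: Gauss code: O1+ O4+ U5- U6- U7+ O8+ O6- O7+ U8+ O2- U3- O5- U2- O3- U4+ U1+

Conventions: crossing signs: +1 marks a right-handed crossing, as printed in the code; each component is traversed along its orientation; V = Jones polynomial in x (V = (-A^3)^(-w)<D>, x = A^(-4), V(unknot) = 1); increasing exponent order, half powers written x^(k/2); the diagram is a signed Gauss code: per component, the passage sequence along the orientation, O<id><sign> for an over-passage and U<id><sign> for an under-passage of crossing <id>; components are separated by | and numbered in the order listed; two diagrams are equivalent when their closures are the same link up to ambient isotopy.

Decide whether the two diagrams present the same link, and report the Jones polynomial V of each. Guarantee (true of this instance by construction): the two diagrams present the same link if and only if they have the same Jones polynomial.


same link: yes
V(D1) = -x^-4 + x^-3 + x^-1  [10 crossings, <D> = A^4 + A^12 - A^16, w = 0]
D2 (bracket A^4 + A^12 - A^16; 8 crossings at w = 0): V = -x^-4 + x^-3 + x^-1
note: from 10 to 8 crossings by R-moves: one link, two diagrams


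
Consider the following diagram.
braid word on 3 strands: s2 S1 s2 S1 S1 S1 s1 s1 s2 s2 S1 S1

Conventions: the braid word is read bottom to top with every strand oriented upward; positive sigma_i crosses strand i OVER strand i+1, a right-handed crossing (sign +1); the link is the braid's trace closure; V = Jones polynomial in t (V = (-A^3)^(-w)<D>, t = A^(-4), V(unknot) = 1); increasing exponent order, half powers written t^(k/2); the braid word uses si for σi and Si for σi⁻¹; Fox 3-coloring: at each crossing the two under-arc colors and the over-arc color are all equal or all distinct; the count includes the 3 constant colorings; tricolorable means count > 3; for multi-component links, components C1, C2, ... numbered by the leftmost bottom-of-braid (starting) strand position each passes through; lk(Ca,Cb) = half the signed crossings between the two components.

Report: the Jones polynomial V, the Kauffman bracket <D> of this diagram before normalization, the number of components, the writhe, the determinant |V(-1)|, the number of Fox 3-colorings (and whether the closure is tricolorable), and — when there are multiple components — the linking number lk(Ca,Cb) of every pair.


Jones polynomial: V(t) = t^-4 - 3t^-3 + 5t^-2 - 6t^-1 + 7 - 6t + 5t^2 - 3t^3 + t^4
<D> = A^-16 - 3A^-12 + 5A^-8 - 6A^-4 + 7 - 6A^4 + 5A^8 - 3A^12 + A^16; writhe 0
components 1, writhe 0 (12 crossings)
3-colorings: 3 of 3^12, det 37 — not tricolorable
note: V is palindromic (span 8, det 37): t -> 1/t fixes it; necessary, not sufficient, for amphichirality


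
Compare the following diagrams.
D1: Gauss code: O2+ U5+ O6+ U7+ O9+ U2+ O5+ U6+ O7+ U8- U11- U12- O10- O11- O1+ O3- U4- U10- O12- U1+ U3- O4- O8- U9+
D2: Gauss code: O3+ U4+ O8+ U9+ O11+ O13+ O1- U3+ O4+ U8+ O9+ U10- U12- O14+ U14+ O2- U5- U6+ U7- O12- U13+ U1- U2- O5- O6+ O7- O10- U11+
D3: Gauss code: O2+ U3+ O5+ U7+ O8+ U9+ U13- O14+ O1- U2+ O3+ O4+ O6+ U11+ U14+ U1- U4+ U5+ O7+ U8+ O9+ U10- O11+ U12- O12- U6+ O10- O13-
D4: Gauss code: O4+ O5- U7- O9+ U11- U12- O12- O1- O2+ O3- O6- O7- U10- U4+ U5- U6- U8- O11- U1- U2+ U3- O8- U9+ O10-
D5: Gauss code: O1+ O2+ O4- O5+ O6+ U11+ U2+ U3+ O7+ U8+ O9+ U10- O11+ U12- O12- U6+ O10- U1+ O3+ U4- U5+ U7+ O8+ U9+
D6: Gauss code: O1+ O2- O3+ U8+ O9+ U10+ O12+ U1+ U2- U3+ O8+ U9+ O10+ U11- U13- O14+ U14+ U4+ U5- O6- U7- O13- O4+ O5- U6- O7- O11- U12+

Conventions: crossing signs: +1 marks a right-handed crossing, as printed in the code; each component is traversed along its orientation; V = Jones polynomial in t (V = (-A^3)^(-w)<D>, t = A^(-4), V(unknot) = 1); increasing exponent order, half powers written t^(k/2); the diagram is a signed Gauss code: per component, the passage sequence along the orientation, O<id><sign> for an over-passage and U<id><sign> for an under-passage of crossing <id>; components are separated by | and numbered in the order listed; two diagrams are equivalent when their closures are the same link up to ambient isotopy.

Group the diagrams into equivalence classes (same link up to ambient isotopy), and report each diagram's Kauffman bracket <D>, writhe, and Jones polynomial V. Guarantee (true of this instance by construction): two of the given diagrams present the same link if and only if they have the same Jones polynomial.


grouping into links: {D1, D2, D6} | {D3, D5} | {D4}
V(D1) = -t^-2 + t^-1 - 1 + 3t - 2t^2 + 3t^3 - 2t^4 + t^5 - t^6  (w 0, c 12, <D> = -A^-24 + A^-20 - 2A^-16 + 3A^-12 - 2A^-8 + 3A^-4 - 1 + A^4 - A^8)
V(D2) = -t^-2 + t^-1 - 1 + 3t - 2t^2 + 3t^3 - 2t^4 + t^5 - t^6  (w +2, c 14, <D> = -A^-18 + A^-14 - 2A^-10 + 3A^-6 - 2A^-2 + 3A^2 - A^6 + A^10 - A^14)
D3 (bracket -A^-18 + A^-14 - 2A^-10 + 3A^-6 - 2A^-2 + 2A^2 - A^6 + A^10; 14 crossings at w = +6): V = t^2 - t^3 + 2t^4 - 2t^5 + 3t^6 - 2t^7 + t^8 - t^9
D4 (bracket A^-14 - A^-10 + 2A^-6 - A^-2 + A^2 - A^6; 12 crossings at w = -6): V = -t^-6 + t^-5 - t^-4 + 2t^-3 - t^-2 + t^-1
V(D5) = t^2 - t^3 + 2t^4 - 2t^5 + 3t^6 - 2t^7 + t^8 - t^9  [12 crossings, <D> = -A^-18 + A^-14 - 2A^-10 + 3A^-6 - 2A^-2 + 2A^2 - A^6 + A^10, w = +6]
D6 (bracket -A^-18 + A^-14 - 2A^-10 + 3A^-6 - 2A^-2 + 3A^2 - A^6 + A^10 - A^14; 14 crossings at w = +2): V = -t^-2 + t^-1 - 1 + 3t - 2t^2 + 3t^3 - 2t^4 + t^5 - t^6
why: 3 values of V(t) split the 6 diagrams


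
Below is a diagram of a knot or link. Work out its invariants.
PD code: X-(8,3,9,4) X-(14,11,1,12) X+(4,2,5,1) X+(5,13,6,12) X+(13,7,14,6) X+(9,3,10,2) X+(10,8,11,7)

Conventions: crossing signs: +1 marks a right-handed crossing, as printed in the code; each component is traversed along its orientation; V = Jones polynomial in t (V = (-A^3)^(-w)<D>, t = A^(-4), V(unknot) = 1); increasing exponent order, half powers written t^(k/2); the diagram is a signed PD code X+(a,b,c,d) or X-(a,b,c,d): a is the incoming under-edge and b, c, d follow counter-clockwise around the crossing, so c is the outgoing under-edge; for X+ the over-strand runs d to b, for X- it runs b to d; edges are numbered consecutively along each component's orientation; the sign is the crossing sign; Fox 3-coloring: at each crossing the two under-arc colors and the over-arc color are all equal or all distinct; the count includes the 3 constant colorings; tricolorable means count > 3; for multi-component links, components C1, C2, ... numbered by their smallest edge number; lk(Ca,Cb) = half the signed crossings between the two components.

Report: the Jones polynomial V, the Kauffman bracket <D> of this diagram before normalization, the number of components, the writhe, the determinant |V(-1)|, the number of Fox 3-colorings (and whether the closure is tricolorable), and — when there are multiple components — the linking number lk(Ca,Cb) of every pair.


V(t) = 1
bracket: -A^9, w = +3
1 component, writhe +3, over 7 crossings
det 1, colorings 3 of 3^7 — not tricolorable
observation: |V(-1)| = 1: so not tricolorable, since 3 does not divide 1


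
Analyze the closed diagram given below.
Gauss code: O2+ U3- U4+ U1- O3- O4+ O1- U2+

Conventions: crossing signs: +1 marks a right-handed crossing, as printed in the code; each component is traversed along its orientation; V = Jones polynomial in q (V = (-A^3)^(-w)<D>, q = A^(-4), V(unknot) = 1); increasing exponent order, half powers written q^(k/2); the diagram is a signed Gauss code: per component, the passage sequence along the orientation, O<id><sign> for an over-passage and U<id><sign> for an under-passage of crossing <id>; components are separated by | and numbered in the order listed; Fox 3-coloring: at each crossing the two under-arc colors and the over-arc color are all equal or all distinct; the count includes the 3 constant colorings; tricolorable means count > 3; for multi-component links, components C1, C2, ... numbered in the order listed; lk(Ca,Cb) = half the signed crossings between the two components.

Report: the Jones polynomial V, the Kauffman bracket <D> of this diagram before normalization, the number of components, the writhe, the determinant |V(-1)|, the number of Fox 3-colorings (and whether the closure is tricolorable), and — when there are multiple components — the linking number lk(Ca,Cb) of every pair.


V(q) = 1
bracket: 1, w = 0
1 component, writhe 0, over 4 crossings
det 1, colorings 3 of 3^4 — not tricolorable
observation: |V(-1)| = 1: so not tricolorable, since 3 does not divide 1


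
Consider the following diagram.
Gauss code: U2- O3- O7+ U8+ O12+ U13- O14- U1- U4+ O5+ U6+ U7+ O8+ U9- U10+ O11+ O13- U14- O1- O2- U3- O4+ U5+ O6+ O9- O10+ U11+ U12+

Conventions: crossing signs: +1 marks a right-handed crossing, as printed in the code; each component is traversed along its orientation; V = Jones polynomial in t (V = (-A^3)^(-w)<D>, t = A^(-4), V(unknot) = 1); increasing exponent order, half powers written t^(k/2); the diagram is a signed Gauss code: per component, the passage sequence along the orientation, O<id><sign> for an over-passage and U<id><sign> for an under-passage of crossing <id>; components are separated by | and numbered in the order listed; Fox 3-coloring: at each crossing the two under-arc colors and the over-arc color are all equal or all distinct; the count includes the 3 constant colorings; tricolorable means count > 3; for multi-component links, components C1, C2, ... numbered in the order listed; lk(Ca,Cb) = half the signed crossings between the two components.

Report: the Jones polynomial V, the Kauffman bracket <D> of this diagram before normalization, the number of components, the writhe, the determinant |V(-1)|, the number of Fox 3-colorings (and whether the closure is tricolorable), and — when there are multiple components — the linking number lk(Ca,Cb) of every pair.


V = t^-1 - 1 + 2t - 2t^2 + 2t^3 - 2t^4 + t^5
<D> = A^-14 - 2A^-10 + 2A^-6 - 2A^-2 + 2A^2 - A^6 + A^10 (w = +2)
1 component over 14 crossings, w = +2
3 Fox colorings among 3^14, |V(-1)| = 11: not tricolorable
why: the span of V is 6, forcing >= 6 crossings in any diagram


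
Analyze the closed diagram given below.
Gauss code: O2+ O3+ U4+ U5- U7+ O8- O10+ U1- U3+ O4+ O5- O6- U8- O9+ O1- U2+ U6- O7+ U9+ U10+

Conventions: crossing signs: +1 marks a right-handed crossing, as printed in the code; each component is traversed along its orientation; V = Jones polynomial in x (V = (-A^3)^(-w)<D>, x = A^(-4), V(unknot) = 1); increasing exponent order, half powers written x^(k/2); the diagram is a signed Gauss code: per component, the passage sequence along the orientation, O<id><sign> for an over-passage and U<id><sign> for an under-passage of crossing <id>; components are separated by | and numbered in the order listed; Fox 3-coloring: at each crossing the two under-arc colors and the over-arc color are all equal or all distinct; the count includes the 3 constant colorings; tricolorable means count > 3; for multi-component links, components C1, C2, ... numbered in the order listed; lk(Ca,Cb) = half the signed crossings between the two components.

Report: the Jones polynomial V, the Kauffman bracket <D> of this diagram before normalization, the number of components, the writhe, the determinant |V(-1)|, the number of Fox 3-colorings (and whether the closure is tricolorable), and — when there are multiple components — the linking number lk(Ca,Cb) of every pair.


V = -x^-1 + 2 - x + 2x^2 - x^3 + x^4 - x^5
<D> = -A^-14 + A^-10 - A^-6 + 2A^-2 - A^2 + 2A^6 - A^10 (w = +2)
1 component over 10 crossings, w = +2
9 Fox colorings among 3^10, |V(-1)| = 9: tricolorable
why: w = +2 (over 10 crossings) is diagram-only; (-A^3)^(-2) removes it from V


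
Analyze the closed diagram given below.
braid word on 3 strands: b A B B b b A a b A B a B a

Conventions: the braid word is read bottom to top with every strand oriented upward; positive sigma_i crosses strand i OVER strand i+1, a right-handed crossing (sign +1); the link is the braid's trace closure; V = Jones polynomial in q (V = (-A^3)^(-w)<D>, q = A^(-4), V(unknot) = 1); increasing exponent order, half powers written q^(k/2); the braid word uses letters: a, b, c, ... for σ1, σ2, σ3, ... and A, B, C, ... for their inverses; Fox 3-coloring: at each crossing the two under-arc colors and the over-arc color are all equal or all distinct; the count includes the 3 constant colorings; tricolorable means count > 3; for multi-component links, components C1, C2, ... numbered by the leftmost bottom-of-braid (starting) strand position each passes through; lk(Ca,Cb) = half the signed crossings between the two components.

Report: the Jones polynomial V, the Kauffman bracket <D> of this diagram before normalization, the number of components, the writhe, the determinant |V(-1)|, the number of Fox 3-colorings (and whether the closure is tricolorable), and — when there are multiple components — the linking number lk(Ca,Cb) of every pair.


V = -q^-3 + q^-2 - q^-1 + 3 - q + q^2 - q^3
<D> = -A^-12 + A^-8 - A^-4 + 3 - A^4 + A^8 - A^12 (w = 0)
1 component over 14 crossings, w = 0
27 Fox colorings among 3^14, |V(-1)| = 9: tricolorable
why: V is palindromic (span 6, det 9): q -> 1/q fixes it; necessary, not sufficient, for amphichirality


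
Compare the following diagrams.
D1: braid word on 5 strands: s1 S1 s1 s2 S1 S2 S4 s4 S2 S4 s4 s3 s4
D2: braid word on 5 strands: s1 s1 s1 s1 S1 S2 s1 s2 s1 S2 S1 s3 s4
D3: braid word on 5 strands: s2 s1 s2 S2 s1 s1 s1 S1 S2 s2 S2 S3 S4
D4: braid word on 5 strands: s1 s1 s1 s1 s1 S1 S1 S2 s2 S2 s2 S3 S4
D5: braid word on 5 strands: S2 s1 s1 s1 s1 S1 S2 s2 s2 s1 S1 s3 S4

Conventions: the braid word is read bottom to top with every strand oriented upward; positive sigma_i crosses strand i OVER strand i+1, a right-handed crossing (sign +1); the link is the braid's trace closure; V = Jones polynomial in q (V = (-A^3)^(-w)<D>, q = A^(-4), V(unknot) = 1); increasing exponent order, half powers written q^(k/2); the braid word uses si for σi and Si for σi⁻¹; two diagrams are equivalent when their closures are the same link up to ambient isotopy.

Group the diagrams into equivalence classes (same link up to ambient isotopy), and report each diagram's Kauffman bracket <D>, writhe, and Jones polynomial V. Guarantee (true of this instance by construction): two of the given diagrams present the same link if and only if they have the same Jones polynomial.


grouping into links: {D1} | {D2, D3, D4, D5}
V(D1) = -q^(-5/2) - q^(-1/2)  (w +1, c 13, <D> = A^5 + A^13)
V(D2) = -q^(1/2) - q^(3/2) - q^(5/2) + q^(9/2)  [13 crossings, <D> = -A^-3 + A^5 + A^9 + A^13, w = +5]
V(D3) = -q^(1/2) - q^(3/2) - q^(5/2) + q^(9/2)  [13 crossings, <D> = -A^-15 + A^-7 + A^-3 + A, w = +1]
V(D4) = -q^(1/2) - q^(3/2) - q^(5/2) + q^(9/2)  (w +1, c 13, <D> = -A^-15 + A^-7 + A^-3 + A)
D5 (bracket -A^-9 + A^-1 + A^3 + A^7; 13 crossings at w = +3): V = -q^(1/2) - q^(3/2) - q^(5/2) + q^(9/2)
why: V(q) takes 2 values over 5 diagrams, fixing the grouping


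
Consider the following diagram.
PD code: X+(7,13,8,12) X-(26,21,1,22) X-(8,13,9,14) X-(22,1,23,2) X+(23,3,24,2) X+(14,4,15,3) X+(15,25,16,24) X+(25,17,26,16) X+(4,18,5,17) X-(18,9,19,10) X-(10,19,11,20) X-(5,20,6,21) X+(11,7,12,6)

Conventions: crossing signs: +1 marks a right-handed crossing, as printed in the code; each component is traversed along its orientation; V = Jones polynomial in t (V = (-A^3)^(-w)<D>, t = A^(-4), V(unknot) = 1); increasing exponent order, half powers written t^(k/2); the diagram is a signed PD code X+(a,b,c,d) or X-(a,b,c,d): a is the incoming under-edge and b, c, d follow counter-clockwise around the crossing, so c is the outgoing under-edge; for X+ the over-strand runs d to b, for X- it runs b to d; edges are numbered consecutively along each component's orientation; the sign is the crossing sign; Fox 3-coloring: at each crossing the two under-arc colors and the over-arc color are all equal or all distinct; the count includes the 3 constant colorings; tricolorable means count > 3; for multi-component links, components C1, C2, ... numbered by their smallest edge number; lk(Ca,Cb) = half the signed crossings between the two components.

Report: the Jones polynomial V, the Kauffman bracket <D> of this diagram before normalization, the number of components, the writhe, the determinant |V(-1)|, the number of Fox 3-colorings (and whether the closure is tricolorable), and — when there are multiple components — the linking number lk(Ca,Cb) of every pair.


V(t) = t^-2 - t^-1 + 2 - 2t + t^2 - t^3 + t^4
bracket: -A^-13 + A^-9 - A^-5 + 2A^-1 - 2A^3 + A^7 - A^11, w = +1
1 component, writhe +1, over 13 crossings
det 9, colorings 9 of 3^13 — tricolorable
observation: w = +1 shifts under R1 moves; the (-A^3)^(-1) factor cancels that in V


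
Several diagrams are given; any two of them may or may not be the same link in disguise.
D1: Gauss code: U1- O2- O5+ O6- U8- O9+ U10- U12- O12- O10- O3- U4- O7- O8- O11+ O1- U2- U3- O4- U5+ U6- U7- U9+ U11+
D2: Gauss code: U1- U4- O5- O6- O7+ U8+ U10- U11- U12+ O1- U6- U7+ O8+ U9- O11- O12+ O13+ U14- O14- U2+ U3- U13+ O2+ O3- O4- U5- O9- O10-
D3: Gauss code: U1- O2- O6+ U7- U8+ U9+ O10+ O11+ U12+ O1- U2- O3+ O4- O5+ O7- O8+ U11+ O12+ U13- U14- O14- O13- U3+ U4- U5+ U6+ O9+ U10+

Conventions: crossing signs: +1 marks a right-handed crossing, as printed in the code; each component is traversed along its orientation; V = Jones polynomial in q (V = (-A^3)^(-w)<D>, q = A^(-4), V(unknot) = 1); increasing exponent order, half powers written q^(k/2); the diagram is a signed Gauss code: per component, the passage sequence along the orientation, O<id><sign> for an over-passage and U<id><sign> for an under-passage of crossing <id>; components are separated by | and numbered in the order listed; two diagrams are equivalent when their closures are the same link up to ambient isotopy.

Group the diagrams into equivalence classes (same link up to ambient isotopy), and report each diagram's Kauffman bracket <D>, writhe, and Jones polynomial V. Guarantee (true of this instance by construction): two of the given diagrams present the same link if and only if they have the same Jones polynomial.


grouping into links: {D1, D2} | {D3}
V(D1) = -q^-6 + q^-5 - q^-4 + 2q^-3 - q^-2 + q^-1  (w -6, c 12, <D> = A^-14 - A^-10 + 2A^-6 - A^-2 + A^2 - A^6)
V(D2) = -q^-6 + q^-5 - q^-4 + 2q^-3 - q^-2 + q^-1  [14 crossings, <D> = A^-8 - A^-4 + 2 - A^4 + A^8 - A^12, w = -4]
V(D3) = 2q - 2q^2 + 3q^3 - 3q^4 + 2q^5 - 2q^6 + q^7  (w +2, c 14, <D> = A^-22 - 2A^-18 + 2A^-14 - 3A^-10 + 3A^-6 - 2A^-2 + 2A^2)
key observation: comparing 3 Jones polynomials yields 2 groups


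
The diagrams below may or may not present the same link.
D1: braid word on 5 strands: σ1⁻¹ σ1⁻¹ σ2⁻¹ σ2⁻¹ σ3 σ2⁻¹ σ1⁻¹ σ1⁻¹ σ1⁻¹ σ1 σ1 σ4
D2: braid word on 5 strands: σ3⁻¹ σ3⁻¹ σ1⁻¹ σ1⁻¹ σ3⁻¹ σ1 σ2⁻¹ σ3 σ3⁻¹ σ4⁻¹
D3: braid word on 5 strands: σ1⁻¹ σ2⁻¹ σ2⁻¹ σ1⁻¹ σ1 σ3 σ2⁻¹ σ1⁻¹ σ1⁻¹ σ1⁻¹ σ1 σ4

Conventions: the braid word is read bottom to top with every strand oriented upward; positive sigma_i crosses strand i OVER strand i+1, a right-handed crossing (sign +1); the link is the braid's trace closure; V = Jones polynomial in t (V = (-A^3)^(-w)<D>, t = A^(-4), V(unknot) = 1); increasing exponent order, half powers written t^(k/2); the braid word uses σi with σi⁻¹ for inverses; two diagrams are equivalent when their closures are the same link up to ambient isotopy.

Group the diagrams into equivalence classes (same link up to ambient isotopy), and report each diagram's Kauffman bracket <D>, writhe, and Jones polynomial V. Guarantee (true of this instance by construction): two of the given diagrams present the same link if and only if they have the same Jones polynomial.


classes: {D1, D3} | {D2}
V(D1) = t^-8 - 2t^-7 + t^-6 - 2t^-5 + 2t^-4 + t^-2  [12 crossings, <D> = A^-4 + 2A^4 - 2A^8 + A^12 - 2A^16 + A^20, w = -4]
V(D2) = -t^-4 + t^-3 + t^-1  (w -6, c 10, <D> = A^-14 + A^-6 - A^-2)
V(D3) = t^-8 - 2t^-7 + t^-6 - 2t^-5 + 2t^-4 + t^-2  (w -4, c 12, <D> = A^-4 + 2A^4 - 2A^8 + A^12 - 2A^16 + A^20)
insight: comparing 3 Jones polynomials yields 2 groups


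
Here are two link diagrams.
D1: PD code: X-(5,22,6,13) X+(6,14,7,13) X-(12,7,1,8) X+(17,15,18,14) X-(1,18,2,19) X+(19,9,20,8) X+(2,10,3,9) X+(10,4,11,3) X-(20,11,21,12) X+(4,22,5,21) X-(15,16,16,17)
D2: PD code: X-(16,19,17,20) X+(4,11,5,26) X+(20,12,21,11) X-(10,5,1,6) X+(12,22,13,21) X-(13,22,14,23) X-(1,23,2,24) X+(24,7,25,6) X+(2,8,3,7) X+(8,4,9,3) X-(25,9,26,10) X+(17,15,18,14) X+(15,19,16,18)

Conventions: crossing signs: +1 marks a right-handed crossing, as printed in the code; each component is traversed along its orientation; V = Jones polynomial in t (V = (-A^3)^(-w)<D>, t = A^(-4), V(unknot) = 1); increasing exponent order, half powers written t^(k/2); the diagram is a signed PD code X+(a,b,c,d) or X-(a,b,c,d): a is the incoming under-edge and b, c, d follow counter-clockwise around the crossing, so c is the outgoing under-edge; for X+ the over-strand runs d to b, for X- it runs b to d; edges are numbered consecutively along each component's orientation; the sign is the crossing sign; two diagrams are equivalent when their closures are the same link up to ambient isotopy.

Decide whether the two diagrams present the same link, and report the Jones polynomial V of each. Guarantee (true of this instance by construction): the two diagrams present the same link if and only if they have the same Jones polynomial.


equivalent: yes
V(D1) = -t^(-3/2) + t^(-1/2) - 2t^(1/2) + t^(3/2) - 2t^(5/2) + t^(7/2)  (w +1, c 11, <D> = -A^-11 + 2A^-7 - A^-3 + 2A - A^5 + A^9)
V(D2) = -t^(-3/2) + t^(-1/2) - 2t^(1/2) + t^(3/2) - 2t^(5/2) + t^(7/2)  [13 crossings, <D> = -A^-5 + 2A^-1 - A^3 + 2A^7 - A^11 + A^15, w = +3]
key observation: from 11 to 13 crossings by R-moves: one link, two diagrams


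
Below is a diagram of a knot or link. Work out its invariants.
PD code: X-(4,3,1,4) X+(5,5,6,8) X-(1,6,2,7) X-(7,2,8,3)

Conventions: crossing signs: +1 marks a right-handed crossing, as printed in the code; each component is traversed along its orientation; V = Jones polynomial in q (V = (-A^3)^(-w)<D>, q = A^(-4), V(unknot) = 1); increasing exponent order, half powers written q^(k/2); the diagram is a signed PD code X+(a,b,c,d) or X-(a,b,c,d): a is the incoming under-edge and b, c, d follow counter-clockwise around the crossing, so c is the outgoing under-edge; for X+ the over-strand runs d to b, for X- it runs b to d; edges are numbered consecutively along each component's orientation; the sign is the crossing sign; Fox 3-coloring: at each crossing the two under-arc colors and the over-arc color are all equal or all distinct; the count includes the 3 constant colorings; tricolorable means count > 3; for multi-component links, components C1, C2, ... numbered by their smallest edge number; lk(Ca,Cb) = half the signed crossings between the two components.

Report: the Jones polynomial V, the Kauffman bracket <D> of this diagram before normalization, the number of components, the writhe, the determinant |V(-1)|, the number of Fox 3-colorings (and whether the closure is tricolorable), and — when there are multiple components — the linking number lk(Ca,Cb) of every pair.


V = -q^(-5/2) - q^(-1/2)
<D> = -A^-4 - A^4 (w = -2)
2 components over 4 crossings, w = -2
lk(C1,C2): -1
3 Fox colorings among 3^4, |V(-1)| = 2: not tricolorable
why: w = -2 (over 4 crossings) is diagram-only; (-A^3)^(2) removes it from V
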